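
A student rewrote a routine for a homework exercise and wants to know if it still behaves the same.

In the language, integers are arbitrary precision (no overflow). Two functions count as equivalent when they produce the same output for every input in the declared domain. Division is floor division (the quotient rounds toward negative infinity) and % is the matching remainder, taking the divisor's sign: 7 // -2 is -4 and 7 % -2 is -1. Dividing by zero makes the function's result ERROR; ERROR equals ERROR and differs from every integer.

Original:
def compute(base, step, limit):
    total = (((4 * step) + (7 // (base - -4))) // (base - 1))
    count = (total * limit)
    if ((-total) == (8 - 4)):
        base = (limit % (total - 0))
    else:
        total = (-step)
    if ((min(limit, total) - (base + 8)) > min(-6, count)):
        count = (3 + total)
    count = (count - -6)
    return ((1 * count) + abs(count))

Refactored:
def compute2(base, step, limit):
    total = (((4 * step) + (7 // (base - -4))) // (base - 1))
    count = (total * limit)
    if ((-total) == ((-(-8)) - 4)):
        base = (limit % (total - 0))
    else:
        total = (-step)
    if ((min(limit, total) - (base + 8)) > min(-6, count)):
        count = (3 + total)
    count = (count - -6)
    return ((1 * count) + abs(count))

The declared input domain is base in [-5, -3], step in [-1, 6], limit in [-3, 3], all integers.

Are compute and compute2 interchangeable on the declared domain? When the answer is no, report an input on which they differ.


The two versions differ — the changes include same computation, different form.
As a probe, take base=-3, step=1, limit=1: compute runs total becomes -3; next count becomes -3; next ((-total) == (8 - 4)) evaluates to false; next total becomes -1; next ((min(limit, total) - (base + 8)) > min(-6, count)) evaluates to false; next count becomes 3; next final value 6; compute2 runs total becomes -3; next count becomes -3; next ((-total) == ((-(-8)) - 4)) evaluates to false; next total becomes -1; next ((min(limit, total) - (base + 8)) > min(-6, count)) evaluates to false; next count becomes 3; next final value 6; both end at 6.
Every one of the 168 inputs gives matching results.
verdict: equivalent


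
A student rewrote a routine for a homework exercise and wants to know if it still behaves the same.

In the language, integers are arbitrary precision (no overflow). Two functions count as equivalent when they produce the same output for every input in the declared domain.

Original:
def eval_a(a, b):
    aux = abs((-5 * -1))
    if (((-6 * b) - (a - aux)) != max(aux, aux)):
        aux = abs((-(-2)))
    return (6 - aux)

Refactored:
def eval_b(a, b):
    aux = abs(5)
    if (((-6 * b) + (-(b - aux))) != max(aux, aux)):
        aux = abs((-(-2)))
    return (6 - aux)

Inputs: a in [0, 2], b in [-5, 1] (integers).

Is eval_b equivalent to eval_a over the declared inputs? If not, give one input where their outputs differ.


Try a=1, b=0.
eval_a: aux becomes 5; next (((-6 * b) - (a - aux)) != max(aux, aux)) evaluates to true; next aux becomes 2; next final value 4
eval_b: aux becomes 5; next (((-6 * b) + (-(b - aux))) != max(aux, aux)) evaluates to false; next final value 1
4 and 1 differ, so these are not the same function on this domain.
verdict: not equivalent; witness: a=1, b=0


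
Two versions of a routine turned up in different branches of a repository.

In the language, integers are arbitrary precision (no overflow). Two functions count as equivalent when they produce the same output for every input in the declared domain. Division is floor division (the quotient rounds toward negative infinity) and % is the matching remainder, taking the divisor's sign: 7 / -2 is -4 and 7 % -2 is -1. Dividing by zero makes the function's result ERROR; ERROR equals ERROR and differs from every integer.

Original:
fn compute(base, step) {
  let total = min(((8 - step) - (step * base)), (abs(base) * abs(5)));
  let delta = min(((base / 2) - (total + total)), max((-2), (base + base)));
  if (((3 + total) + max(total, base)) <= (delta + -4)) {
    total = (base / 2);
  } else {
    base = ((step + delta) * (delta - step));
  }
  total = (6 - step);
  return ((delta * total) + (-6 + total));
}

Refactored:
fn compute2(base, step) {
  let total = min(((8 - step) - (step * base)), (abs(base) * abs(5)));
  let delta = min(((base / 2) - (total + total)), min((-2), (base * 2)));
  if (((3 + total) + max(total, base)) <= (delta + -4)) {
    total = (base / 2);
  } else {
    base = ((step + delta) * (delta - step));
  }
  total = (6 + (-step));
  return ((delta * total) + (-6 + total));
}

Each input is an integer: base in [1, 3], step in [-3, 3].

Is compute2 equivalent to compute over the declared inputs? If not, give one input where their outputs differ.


Consider the input base=2, step=3.
compute: total becomes -1; next delta becomes 3; next (((3 + total) + max(total, base)) <= (delta + -4)) evaluates to false; next base becomes 0; next total becomes 3; next final value 6
compute2: total becomes -1; next delta becomes -2; next (((3 + total) + max(total, base)) <= (delta + -4)) evaluates to false; next base becomes -5; next total becomes 3; next final value -9
6 and -9 differ, so these are not the same function on this domain.
verdict: not equivalent; witness: base=2, step=3


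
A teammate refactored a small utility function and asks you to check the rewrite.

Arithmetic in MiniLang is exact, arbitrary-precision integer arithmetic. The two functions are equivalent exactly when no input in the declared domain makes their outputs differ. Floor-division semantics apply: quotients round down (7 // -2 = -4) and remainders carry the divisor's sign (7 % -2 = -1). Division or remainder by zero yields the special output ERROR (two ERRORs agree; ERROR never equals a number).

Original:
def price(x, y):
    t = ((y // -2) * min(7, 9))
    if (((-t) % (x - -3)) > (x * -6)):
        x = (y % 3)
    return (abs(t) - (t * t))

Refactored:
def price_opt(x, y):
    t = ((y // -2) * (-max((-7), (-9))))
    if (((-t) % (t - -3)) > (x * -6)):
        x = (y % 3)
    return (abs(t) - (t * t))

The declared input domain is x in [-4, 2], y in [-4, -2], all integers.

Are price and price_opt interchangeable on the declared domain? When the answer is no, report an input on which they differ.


These are not equivalent — on x=-3, y=-4 the outputs split (ERROR vs -182).
price: t := 14 | divide-by-zero, output ERROR
price_opt: t := 14 | (((-t) % (t - -3)) > (x * -6)): false | result -182
verdict: not equivalent; witness: x=-3, y=-4


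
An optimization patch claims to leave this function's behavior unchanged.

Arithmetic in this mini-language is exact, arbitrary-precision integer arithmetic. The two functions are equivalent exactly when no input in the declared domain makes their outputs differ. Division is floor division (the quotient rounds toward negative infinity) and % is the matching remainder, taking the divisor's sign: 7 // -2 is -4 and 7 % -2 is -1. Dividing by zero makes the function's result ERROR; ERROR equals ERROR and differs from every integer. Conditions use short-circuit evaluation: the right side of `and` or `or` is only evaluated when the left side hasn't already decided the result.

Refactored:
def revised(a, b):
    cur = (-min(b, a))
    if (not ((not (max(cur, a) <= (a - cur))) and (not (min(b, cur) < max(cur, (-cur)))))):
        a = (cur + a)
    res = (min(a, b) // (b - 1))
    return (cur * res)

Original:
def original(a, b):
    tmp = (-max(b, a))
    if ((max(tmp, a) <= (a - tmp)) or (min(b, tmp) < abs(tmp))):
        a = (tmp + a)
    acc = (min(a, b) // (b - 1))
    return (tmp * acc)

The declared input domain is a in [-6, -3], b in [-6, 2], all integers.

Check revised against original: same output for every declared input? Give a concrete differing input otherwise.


Evaluate both at a=-6, b=-2.
original: tmp=2, then ((max(tmp, a) <= (a - tmp)) or (min(b, tmp) < abs(tmp))) is true, then a=-4, then acc=1, then returns 2
revised: cur=6, then (not ((not (max(cur, a) <= (a - cur))) and (not (min(b, cur) < max(cur, (-cur)))))) is true, then a=0, then res=0, then returns 0
2 against 0: the behavior changed.
verdict: not equivalent; witness: a=-6, b=-2


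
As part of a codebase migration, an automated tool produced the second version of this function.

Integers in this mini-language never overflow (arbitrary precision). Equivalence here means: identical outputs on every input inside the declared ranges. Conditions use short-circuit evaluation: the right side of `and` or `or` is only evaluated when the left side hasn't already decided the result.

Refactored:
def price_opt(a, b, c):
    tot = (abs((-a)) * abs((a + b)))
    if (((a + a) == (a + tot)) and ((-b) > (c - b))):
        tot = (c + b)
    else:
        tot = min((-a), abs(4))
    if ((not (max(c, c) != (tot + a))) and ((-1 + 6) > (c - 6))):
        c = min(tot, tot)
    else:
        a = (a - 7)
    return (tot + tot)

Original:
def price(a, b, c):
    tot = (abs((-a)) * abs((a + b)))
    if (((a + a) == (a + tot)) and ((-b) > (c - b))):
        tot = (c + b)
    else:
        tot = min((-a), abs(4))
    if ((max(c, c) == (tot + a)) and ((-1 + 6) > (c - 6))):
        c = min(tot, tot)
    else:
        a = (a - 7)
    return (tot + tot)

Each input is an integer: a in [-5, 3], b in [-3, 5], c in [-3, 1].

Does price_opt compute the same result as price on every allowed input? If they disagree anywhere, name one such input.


Side by side, the visible changes include: comparison usage differs; boolean connective usage differs.
Spot check at a=-5, b=3, c=-3 — price: tot=10, then (((a + a) == (a + tot)) and ((-b) > (c - b))) is false, then tot=4, then ((max(c, c) == (tot + a)) and ((-1 + 6) > (c - 6))) is false, then a=-12, then returns 8. price_opt: tot=10, then (((a + a) == (a + tot)) and ((-b) > (c - b))) is false, then tot=4, then ((not (max(c, c) != (tot + a))) and ((-1 + 6) > (c - 6))) is false, then a=-12, then returns 8. Both give 8.
Checked all 405 inputs in the declared domain: the outputs agree on every one.
verdict: equivalent


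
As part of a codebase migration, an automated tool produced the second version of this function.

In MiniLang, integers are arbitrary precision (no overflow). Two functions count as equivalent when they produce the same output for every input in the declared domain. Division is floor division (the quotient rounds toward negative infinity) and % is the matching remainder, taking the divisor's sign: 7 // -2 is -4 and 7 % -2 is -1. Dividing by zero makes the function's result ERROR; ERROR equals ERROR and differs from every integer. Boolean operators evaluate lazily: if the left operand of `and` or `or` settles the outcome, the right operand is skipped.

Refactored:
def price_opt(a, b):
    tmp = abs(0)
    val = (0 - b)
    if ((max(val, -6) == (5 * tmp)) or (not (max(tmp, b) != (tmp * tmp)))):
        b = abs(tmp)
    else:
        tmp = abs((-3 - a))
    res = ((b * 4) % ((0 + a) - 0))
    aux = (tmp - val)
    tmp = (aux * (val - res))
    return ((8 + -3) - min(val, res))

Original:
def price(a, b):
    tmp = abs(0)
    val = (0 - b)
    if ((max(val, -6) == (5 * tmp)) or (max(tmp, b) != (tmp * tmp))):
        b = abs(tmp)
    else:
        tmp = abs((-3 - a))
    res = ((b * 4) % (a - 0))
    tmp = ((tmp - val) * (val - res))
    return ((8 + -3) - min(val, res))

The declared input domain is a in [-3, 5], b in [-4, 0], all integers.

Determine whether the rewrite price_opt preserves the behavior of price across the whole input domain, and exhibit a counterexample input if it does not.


Not equivalent: a=-3, b=-4 separates them (6 vs 5).
price: tmp becomes 0; next val becomes 4; next ((max(val, -6) == (5 * tmp)) or (max(tmp, b) != (tmp * tmp))) evaluates to false; next tmp becomes 0; next res becomes -1; next tmp becomes -20; next final value 6
price_opt: tmp becomes 0; next val becomes 4; next ((max(val, -6) == (5 * tmp)) or (not (max(tmp, b) != (tmp * tmp)))) evaluates to true; next b becomes 0; next res becomes 0; next aux becomes -4; next tmp becomes -16; next final value 5
verdict: not equivalent; witness: a=-3, b=-4


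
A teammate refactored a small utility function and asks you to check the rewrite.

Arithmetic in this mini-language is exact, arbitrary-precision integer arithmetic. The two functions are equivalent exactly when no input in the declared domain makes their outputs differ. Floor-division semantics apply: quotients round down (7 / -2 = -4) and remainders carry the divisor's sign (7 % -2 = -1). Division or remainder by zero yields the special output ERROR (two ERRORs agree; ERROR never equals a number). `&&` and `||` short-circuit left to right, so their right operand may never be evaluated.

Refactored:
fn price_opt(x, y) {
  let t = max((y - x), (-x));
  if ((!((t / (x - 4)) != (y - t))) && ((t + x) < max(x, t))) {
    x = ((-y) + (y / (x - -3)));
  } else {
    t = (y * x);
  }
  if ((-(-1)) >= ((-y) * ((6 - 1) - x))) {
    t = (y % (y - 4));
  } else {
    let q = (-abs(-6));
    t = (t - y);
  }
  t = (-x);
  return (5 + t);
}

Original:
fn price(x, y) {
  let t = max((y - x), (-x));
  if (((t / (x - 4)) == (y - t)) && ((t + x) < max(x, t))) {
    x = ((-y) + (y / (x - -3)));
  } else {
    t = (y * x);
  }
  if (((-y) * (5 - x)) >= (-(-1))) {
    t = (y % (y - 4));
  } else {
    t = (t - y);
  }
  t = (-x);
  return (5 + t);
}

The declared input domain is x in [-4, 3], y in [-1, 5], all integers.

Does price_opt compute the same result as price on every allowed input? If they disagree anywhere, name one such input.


Take x=-4, y=4.
price: t = 8; (((t / (x - 4)) == (y - t)) && ((t + x) < max(x, t))) -> false; t = -16; (((-y) * (5 - x)) >= (-(-1))) -> false; t = -20; t = 4; return 9
price_opt: t = 8; ((!((t / (x - 4)) != (y - t))) && ((t + x) < max(x, t))) -> false; t = -16; ((-(-1)) >= ((-y) * ((6 - 1) - x))) -> true; division by zero -> ERROR
9 and ERROR differ, so these are not the same function on this domain.
verdict: not equivalent; witness: x=-4, y=4


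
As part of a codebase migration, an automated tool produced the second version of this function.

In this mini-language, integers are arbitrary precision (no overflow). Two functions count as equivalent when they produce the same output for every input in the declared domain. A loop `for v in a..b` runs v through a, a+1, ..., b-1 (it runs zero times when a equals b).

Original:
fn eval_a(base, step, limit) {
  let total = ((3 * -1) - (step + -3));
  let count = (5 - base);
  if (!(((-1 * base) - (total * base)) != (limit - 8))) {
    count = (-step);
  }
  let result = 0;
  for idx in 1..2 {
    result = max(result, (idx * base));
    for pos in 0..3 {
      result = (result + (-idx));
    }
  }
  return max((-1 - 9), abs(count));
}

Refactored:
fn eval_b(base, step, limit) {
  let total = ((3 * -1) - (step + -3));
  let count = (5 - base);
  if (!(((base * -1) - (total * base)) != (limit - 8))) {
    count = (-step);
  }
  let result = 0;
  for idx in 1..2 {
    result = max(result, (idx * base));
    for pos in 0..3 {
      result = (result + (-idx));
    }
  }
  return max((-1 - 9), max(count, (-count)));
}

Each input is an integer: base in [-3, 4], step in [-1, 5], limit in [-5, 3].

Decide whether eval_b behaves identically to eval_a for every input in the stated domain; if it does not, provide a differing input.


Reading the diff, among the changes: min/max/abs usage differs.
As a probe, take base=1, step=1, limit=-4: eval_a runs total = -1; count = 4; (!(((-1 * base) - (total * base)) != (limit - 8))) -> false; result = 0; [idx=1]; result = 1; [pos=0]; result = 0; [pos=1]; result = -1; [pos=2]; result = -2; return 4; eval_b runs total = -1; count = 4; (!(((base * -1) - (total * base)) != (limit - 8))) -> false; result = 0; [idx=1]; result = 1; [pos=0]; result = 0; [pos=1]; result = -1; [pos=2]; result = -2; return 4; both end at 4.
Sweeping the whole domain (504 inputs) finds no disagreement.
verdict: equivalent


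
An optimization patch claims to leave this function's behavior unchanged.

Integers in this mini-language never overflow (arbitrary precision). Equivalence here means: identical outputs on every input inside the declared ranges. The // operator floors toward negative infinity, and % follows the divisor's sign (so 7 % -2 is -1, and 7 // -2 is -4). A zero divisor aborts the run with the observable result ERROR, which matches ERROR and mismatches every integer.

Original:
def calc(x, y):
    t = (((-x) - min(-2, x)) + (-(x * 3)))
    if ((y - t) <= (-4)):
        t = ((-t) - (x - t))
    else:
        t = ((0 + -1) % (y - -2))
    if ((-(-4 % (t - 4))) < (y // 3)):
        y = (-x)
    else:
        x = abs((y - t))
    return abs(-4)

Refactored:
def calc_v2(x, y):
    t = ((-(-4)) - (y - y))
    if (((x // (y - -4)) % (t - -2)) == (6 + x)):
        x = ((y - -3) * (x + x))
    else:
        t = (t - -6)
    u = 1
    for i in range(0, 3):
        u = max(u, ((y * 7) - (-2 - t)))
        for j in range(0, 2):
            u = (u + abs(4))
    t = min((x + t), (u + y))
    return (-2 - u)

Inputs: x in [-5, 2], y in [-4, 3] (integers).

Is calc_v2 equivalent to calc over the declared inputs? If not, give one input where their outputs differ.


Not equivalent: x=-5, y=-4 separates them (4 vs ERROR).
calc: t = 25; ((y - t) <= (-4)) -> true; t = 5; ((-(-4 % (t - 4))) < (y // 3)) -> false; x = 9; return 4
calc_v2: t = 4; division by zero -> ERROR
verdict: not equivalent; witness: x=-5, y=-4


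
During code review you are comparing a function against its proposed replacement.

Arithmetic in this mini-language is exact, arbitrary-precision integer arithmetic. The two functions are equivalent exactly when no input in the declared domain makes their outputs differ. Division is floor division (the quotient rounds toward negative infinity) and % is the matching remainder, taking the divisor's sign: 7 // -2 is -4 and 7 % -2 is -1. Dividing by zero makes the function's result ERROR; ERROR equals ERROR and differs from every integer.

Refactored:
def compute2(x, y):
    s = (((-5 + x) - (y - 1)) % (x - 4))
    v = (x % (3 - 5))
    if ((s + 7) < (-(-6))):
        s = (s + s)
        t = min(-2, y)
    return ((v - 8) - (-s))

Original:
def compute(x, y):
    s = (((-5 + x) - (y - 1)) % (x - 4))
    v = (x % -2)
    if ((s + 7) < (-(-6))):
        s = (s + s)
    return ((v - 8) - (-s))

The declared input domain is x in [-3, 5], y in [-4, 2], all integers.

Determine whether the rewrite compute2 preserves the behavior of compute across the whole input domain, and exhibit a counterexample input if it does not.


Equivalent. A substantive addition is an assignment to `t` whose value nothing reads; no result depends on it.
An exhaustive pass over the 63 declared inputs shows identical outputs.
Spot check at x=3, y=-3 — compute: s = 0; v = -1; ((s + 7) < (-(-6))) -> false; return -9. compute2: s = 0; v = -1; ((s + 7) < (-(-6))) -> false; return -9. Both give -9.
verdict: equivalent


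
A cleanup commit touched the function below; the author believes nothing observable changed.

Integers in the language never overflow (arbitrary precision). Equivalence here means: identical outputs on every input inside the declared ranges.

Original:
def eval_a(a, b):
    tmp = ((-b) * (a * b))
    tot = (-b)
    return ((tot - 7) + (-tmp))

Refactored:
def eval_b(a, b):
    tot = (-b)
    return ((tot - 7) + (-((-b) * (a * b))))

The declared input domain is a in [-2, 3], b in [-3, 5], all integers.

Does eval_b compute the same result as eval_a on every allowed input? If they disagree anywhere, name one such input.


Behavior is preserved: although statement counts differ; local variable names differ, the outputs never diverge.
Spot check at a=-1, b=0 — eval_a: tmp = 0; tot = 0; return -7. eval_b: tot = 0; return -7. Both give -7.
Checked all 54 inputs in the declared domain: the outputs agree on every one.
verdict: equivalent


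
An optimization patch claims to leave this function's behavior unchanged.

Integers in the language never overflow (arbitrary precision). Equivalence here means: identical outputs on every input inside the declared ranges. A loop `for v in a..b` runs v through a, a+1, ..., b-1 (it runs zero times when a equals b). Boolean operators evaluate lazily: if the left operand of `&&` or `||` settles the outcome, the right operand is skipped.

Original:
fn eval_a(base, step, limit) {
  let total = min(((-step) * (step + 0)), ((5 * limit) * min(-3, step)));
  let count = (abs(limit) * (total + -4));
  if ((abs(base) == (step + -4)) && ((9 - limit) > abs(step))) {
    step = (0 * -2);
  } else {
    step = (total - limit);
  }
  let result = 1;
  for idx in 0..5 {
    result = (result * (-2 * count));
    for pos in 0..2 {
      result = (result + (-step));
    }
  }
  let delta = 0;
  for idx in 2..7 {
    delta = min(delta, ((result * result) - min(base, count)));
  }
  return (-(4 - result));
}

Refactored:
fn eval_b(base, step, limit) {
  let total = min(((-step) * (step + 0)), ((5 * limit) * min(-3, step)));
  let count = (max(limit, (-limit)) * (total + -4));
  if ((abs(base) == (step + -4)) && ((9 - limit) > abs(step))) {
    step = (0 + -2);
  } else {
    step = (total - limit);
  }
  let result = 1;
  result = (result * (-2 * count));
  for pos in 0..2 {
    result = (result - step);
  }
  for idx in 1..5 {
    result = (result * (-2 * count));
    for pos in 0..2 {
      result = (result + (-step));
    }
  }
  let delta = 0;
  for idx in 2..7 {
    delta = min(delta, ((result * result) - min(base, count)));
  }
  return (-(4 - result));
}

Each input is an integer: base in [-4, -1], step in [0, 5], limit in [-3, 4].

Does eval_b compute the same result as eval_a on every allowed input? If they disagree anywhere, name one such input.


Evaluate both at base=-1, step=5, limit=-3.
eval_a: total = -25; count = -87; ((abs(base) == (step + -4)) && ((9 - limit) > abs(step))) -> true; step = 0; result = 1; [idx=0]; result = 174; [pos=0]; result = 174; [pos=1]; result = 174; [idx=1]; result = 30276; [pos=0]; result = 30276; [pos=1]; result = 30276; [idx=2]; result = 5268024; [pos=0]; result = 5268024; [pos=1]; result = 5268024; [idx=3]; result = 916636176; [pos=0]; result = 916636176; [pos=1]; result = 916636176; [idx=4]; result = 159494694624; [pos=0]; result = 159494694624; [pos=1]; result = 159494694624; delta = 0; [idx=2]; delta = 0; [idx=3]; delta = 0; [idx=4]; delta = 0; [idx=5]; delta = 0; [idx=6]; delta = 0; return 159494694620
eval_b: total = -25; count = -87; ((abs(base) == (step + -4)) && ((9 - limit) > abs(step))) -> true; step = -2; result = 1; result = 174; [pos=0]; result = 176; [pos=1]; result = 178; [idx=1]; result = 30972; [pos=0]; result = 30974; [pos=1]; result = 30976; [idx=2]; result = 5389824; [pos=0]; result = 5389826; [pos=1]; result = 5389828; [idx=3]; result = 937830072; [pos=0]; result = 937830074; [pos=1]; result = 937830076; [idx=4]; result = 163182433224; [pos=0]; result = 163182433226; [pos=1]; result = 163182433228; delta = 0; [idx=2]; delta = 0; [idx=3]; delta = 0; [idx=4]; delta = 0; [idx=5]; delta = 0; [idx=6]; delta = 0; return 163182433224
159494694620 vs 163182433224 — the two versions disagree here.
verdict: not equivalent; witness: base=-1, step=5, limit=-3


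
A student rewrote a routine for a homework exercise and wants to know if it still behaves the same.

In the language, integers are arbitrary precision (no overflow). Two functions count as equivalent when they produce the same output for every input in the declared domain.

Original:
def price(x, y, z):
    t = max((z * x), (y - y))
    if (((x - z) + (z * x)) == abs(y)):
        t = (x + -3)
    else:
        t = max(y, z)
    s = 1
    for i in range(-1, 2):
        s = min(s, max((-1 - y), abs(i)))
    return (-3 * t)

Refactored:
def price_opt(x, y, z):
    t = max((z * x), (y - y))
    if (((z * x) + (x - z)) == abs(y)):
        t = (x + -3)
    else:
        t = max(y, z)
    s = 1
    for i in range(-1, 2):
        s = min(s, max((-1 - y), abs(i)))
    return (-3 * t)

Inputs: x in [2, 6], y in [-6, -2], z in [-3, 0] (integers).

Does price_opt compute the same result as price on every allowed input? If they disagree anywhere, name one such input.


Side by side, the visible changes include: same computation, different form.
One worked example (x=2, y=-4, z=-2) — price: t := 0 | (((x - z) + (z * x)) == abs(y)): false | t := -2 | s := 1 | iter i=-1: | s := 1 | iter i=0: | s := 1 | iter i=1: | s := 1 | result 6; price_opt: t := 0 | (((z * x) + (x - z)) == abs(y)): false | t := -2 | s := 1 | iter i=-1: | s := 1 | iter i=0: | s := 1 | iter i=1: | s := 1 | result 6; agreement on 6.
Every one of the 100 inputs gives matching results.
verdict: equivalent


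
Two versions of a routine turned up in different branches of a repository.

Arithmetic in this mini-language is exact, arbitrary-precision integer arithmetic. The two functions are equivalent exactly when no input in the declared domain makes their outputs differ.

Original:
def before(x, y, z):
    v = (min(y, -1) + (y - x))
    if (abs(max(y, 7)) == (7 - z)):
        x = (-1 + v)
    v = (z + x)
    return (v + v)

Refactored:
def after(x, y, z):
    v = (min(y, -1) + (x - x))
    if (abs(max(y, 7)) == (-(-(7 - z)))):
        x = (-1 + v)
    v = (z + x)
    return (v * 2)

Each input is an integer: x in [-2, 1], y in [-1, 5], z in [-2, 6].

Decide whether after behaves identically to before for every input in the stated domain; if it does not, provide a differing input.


Run the pair on x=-2, y=-1, z=0.
before: v becomes 0; next (abs(max(y, 7)) == (7 - z)) evaluates to true; next x becomes -1; next v becomes -1; next final value -2
after: v becomes -1; next (abs(max(y, 7)) == (-(-(7 - z)))) evaluates to true; next x becomes -2; next v becomes -2; next final value -4
-2 against -4: the behavior changed.
verdict: not equivalent; witness: x=-2, y=-1, z=0


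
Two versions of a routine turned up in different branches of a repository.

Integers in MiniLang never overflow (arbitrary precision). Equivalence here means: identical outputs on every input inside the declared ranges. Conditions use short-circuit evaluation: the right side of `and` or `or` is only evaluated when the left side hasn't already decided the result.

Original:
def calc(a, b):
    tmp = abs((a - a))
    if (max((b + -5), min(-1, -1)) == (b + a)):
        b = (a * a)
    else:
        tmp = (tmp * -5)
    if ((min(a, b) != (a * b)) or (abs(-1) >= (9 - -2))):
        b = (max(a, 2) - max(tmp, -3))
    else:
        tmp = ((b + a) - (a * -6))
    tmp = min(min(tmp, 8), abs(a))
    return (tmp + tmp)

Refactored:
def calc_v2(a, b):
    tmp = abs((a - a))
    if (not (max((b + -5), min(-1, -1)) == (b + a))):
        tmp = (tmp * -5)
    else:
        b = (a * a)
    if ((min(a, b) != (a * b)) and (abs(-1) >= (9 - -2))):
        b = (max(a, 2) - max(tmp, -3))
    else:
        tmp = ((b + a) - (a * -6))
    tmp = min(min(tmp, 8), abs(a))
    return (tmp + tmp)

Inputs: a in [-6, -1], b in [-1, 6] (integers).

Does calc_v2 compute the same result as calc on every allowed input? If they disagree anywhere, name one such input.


On input a=-6, b=-1, calc returns 0 while calc_v2 returns -86.
verdict: not equivalent; witness: a=-6, b=-1


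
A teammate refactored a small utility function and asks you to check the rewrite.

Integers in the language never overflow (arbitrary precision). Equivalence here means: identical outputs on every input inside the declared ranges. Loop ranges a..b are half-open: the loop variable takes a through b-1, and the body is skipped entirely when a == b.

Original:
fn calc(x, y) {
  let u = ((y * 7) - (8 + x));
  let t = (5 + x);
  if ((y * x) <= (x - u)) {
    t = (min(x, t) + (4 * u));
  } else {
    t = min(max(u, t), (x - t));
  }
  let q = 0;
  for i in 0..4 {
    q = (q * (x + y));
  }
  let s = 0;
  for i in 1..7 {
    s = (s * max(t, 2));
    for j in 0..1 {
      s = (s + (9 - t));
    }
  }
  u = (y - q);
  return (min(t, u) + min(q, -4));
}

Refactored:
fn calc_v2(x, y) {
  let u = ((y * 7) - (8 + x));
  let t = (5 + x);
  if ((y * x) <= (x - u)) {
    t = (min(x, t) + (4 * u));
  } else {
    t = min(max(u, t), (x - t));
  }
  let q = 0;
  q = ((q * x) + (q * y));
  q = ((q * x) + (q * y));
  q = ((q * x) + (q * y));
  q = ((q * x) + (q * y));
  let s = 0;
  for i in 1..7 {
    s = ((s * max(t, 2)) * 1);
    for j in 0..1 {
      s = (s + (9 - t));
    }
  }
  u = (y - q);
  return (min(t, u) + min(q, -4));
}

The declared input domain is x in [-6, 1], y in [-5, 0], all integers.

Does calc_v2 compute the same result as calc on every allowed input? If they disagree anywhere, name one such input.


The two are interchangeable: constant usage differs; also statement counts differ; also loop structure differs; also arithmetic usage differs, and every declared input agrees.
Tracing x=-5, y=-4: calc: u := -31 | t := 0 | ((y * x) <= (x - u)): true | t := -129 | q := 0 | iter i=0: | q := 0 | iter i=1: | q := 0 | iter i=2: | q := 0 | iter i=3: | q := 0 | s := 0 | iter i=1: | s := 0 | iter j=0: | s := 138 | iter i=2: | s := 276 | iter j=0: | s := 414 | iter i=3: | s := 828 | iter j=0: | s := 966 | iter i=4: | s := 1932 | iter j=0: | s := 2070 | iter i=5: | s := 4140 | iter j=0: | s := 4278 | iter i=6: | s := 8556 | iter j=0: | s := 8694 | u := -4 | result -133 | calc_v2: u := -31 | t := 0 | ((y * x) <= (x - u)): true | t := -129 | q := 0 | q := 0 | q := 0 | q := 0 | q := 0 | s := 0 | iter i=1: | s := 0 | iter j=0: | s := 138 | iter i=2: | s := 276 | iter j=0: | s := 414 | iter i=3: | s := 828 | iter j=0: | s := 966 | iter i=4: | s := 1932 | iter j=0: | s := 2070 | iter i=5: | s := 4140 | iter j=0: | s := 4278 | iter i=6: | s := 8556 | iter j=0: | s := 8694 | u := -4 | result -133 — matching result -133.
Sweeping the whole domain (48 inputs) finds no disagreement.
verdict: equivalent


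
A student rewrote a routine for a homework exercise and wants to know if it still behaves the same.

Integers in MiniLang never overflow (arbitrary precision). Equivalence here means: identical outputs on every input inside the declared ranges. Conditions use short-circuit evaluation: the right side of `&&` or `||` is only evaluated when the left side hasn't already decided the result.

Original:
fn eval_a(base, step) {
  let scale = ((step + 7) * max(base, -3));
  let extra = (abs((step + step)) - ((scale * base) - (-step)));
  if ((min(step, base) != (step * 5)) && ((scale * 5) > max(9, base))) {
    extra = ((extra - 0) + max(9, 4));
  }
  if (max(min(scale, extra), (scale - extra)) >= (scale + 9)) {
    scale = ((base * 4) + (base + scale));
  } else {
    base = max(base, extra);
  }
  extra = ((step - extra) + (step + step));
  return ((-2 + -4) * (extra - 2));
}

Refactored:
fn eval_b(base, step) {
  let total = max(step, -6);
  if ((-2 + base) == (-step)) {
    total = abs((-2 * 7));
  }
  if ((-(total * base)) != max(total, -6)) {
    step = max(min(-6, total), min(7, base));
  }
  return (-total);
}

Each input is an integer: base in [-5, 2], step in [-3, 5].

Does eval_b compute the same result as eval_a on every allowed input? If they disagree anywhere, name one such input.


Take base=-5, step=-3.
eval_a: scale becomes -12; next extra becomes -51; next ((min(step, base) != (step * 5)) && ((scale * 5) > max(9, base))) evaluates to false; next (max(min(scale, extra), (scale - extra)) >= (scale + 9)) evaluates to true; next scale becomes -37; next extra becomes 42; next final value -240
eval_b: total becomes -3; next ((-2 + base) == (-step)) evaluates to false; next ((-(total * base)) != max(total, -6)) evaluates to true; next step becomes -5; next final value 3
-240 against 3: the behavior changed.
verdict: not equivalent; witness: base=-5, step=-3


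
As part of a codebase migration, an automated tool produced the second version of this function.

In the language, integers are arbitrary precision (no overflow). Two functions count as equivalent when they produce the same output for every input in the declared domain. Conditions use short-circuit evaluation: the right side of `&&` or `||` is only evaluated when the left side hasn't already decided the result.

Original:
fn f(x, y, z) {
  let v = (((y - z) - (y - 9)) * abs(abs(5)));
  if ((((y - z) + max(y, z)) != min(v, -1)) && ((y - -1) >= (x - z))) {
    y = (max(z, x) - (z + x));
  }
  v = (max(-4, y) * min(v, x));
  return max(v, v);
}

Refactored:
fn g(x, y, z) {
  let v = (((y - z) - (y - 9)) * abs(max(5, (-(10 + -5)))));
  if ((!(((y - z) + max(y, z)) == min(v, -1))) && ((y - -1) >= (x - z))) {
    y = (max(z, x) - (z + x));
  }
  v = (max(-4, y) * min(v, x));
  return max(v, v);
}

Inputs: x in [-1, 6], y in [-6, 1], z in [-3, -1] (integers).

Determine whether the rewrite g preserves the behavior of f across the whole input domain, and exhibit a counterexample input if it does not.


Reading the diff, among the changes: comparison usage differs, arithmetic usage differs, min/max/abs usage differs, constant usage differs, boolean connective usage differs.
One worked example (x=4, y=-2, z=-2) — f: v := 55 | ((((y - z) + max(y, z)) != min(v, -1)) && ((y - -1) >= (x - z))): false | v := -8 | result -8; g: v := 55 | ((!(((y - z) + max(y, z)) == min(v, -1))) && ((y - -1) >= (x - z))): false | v := -8 | result -8; agreement on -8.
Across all 192 domain points the two functions coincide.
verdict: equivalent


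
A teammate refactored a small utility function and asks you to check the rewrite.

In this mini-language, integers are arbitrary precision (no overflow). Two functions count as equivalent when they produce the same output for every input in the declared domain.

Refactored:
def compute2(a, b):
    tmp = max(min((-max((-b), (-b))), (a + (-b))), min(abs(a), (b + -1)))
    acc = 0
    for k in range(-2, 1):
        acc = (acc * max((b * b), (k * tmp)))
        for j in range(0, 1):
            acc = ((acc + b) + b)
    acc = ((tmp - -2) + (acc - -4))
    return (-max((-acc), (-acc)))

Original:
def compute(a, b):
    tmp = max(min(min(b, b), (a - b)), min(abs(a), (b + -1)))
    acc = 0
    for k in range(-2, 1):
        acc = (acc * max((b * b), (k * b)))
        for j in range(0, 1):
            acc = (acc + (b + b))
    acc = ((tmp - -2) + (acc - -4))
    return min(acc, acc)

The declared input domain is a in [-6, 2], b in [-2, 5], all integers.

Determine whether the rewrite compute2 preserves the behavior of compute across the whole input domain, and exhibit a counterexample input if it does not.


Not equivalent: a=-6, b=-1 separates them (-2 vs -4).
compute: tmp := -2 | acc := 0 | iter k=-2: | acc := 0 | iter j=0: | acc := -2 | iter k=-1: | acc := -2 | iter j=0: | acc := -4 | iter k=0: | acc := -4 | iter j=0: | acc := -6 | acc := -2 | result -2
compute2: tmp := -2 | acc := 0 | iter k=-2: | acc := 0 | iter j=0: | acc := -2 | iter k=-1: | acc := -4 | iter j=0: | acc := -6 | iter k=0: | acc := -6 | iter j=0: | acc := -8 | acc := -4 | result -4
verdict: not equivalent; witness: a=-6, b=-1


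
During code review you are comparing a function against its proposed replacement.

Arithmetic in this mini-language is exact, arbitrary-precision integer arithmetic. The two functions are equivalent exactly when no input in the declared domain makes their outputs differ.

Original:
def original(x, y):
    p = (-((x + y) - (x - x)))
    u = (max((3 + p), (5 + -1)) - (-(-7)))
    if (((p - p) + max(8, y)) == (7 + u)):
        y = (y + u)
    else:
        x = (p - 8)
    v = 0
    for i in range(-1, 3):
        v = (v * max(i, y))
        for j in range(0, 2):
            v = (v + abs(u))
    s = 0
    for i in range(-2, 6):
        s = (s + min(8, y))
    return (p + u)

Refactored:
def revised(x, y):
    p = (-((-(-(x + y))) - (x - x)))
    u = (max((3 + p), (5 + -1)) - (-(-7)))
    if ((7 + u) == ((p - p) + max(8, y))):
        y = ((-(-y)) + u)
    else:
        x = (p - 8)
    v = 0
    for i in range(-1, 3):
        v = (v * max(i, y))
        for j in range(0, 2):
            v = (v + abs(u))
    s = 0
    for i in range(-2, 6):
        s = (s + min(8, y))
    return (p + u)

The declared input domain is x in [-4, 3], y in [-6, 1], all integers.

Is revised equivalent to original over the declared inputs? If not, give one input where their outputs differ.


Side by side, the visible changes include: same computation, different form.
Spot check at x=-1, y=1 — original: p=0, then u=-3, then (((p - p) + max(8, y)) == (7 + u)) is false, then x=-8, then v=0, then (i=-1), then v=0, then (j=0), then v=3, then (j=1), then v=6, then (i=0), then v=6, then (j=0), then v=9, then (j=1), then v=12, then (i=1), then v=12, then (j=0), then v=15, then (j=1), then v=18, then (i=2), then v=36, then (j=0), then v=39, then (j=1), then v=42, then s=0, then (i=-2), then s=1, then (i=-1), then s=2, then (i=0), then s=3, then (i=1), then s=4, then (i=2), then s=5, then (i=3), then s=6, then (i=4), then s=7, then (i=5), then s=8, then returns -3. revised: p=0, then u=-3, then ((7 + u) == ((p - p) + max(8, y))) is false, then x=-8, then v=0, then (i=-1), then v=0, then (j=0), then v=3, then (j=1), then v=6, then (i=0), then v=6, then (j=0), then v=9, then (j=1), then v=12, then (i=1), then v=12, then (j=0), then v=15, then (j=1), then v=18, then (i=2), then v=36, then (j=0), then v=39, then (j=1), then v=42, then s=0, then (i=-2), then s=1, then (i=-1), then s=2, then (i=0), then s=3, then (i=1), then s=4, then (i=2), then s=5, then (i=3), then s=6, then (i=4), then s=7, then (i=5), then s=8, then returns -3. Both give -3.
Across all 64 domain points the two functions coincide.
verdict: equivalent


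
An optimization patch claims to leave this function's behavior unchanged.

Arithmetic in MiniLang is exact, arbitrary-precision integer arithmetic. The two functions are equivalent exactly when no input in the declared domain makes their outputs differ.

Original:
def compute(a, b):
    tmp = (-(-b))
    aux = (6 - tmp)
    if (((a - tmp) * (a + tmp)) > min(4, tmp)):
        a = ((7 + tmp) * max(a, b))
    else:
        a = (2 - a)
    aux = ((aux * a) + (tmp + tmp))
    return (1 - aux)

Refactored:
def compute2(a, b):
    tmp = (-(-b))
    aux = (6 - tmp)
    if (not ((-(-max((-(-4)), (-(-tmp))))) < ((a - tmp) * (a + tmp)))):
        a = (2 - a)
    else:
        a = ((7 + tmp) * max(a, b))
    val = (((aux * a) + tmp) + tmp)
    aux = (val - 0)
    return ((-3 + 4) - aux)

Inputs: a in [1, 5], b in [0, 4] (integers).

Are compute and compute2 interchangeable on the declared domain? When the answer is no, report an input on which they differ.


Evaluate both at a=1, b=0.
compute: tmp = 0; aux = 6; (((a - tmp) * (a + tmp)) > min(4, tmp)) -> true; a = 7; aux = 42; return -41
compute2: tmp = 0; aux = 6; (not ((-(-max((-(-4)), (-(-tmp))))) < ((a - tmp) * (a + tmp)))) -> true; a = 1; val = 6; aux = 6; return -5
-41 against -5: the behavior changed.
verdict: not equivalent; witness: a=1, b=0


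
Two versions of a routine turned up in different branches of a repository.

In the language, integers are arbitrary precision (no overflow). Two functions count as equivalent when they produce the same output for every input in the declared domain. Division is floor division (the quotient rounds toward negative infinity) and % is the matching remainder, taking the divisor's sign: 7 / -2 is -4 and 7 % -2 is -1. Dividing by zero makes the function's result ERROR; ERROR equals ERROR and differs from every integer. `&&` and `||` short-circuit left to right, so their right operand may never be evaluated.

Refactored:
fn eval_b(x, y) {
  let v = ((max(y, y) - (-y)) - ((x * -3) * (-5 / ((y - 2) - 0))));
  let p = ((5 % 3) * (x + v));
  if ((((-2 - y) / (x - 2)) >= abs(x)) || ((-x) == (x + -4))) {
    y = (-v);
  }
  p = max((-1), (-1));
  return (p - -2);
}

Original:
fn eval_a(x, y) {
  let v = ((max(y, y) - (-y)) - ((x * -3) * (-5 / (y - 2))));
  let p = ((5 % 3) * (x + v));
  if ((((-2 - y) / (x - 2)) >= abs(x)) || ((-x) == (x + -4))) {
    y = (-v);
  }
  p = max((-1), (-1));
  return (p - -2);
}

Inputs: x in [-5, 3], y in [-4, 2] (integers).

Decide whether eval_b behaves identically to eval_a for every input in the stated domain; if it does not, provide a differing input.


This is a faithful refactor — constant usage differs; arithmetic usage differs, but the computed results match everywhere.
Tracing x=2, y=2: eval_a: divide-by-zero, output ERROR | eval_b: divide-by-zero, output ERROR — matching result ERROR.
Across all 63 domain points the two functions coincide.
verdict: equivalent
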